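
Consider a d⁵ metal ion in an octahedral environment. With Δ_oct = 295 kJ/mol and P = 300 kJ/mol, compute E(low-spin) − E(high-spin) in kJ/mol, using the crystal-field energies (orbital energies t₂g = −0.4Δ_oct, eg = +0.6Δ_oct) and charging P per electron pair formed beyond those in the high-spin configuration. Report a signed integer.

High-spin d⁵ fills as t₂g³ eg² with CFSE 3(−0.4) + 2(+0.6) = 0.0Δ_oct = 0 kJ/mol.
For low-spin the configuration is t₂g⁵ eg⁰: orbital energy -2.0 × 295 = -590 kJ/mol, and 2 additional pairs relative to high-spin add 600 kJ/mol, giving 10 kJ/mol.
Thus E(LS) − E(HS) = 10 kJ/mol.

10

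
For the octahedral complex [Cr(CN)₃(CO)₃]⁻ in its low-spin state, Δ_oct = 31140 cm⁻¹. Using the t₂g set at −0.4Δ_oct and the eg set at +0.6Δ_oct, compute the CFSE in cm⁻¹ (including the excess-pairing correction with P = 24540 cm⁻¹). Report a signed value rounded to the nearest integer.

-25284

Ligand charges: 3×(-1) from CN⁻ and 3×(+0) from CO sum to -3; with overall charge -1, Cr is +2.
Cr is in group 6, so Cr²⁺ is d⁴ (6 − 2 = 4).
The d⁴ electrons fill as t₂g⁴ eg⁰.
The orbital stabilization is -1.6Δ_oct = -1.6 × 31140 = -49824 cm⁻¹.
Relative to high-spin t₂g³ eg¹ (0 paired), the low-spin configuration has 1 additional pair, contributing +1 × 24540 = +24540 cm⁻¹.
Overall CFSE = -49824 + 24540 = -25284 cm⁻¹.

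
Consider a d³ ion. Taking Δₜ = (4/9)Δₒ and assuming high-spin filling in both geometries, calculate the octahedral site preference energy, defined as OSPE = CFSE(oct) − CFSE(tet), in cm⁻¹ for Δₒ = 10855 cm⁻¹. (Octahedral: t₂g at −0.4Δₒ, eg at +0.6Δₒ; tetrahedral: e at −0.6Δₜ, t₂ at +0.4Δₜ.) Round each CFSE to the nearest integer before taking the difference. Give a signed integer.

-9166

Octahedral (high-spin): t₂g³ eg⁰, CFSE = 3(−0.4) + 0(+0.6) = -1.2Δₒ = -1.2 × 10855 = -13026 cm⁻¹.
In a tetrahedral site the filling is e² t₂¹: CFSE(tet) = -0.8Δₜ = -0.8 × (4/9)(10855) = -3860 cm⁻¹.
Subtracting, OSPE = -13026 − (-3860) = -9166 cm⁻¹.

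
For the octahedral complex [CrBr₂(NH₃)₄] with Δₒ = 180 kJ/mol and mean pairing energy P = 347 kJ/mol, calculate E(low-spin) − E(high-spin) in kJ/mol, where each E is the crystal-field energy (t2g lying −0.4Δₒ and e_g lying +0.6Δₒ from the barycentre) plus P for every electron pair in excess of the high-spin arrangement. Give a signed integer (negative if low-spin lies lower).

Ligand charges: 2×(-1) from Br⁻ and 4×(+0) from NH₃ sum to -2; with overall charge +0, Cr is +2.
Cr²⁺: group 6, so d-count = 6 − 2 = 4.
High-spin d⁴ fills as t2g^3 e_g^1 with CFSE 3(−0.4) + 1(+0.6) = -0.6Δₒ = -108 kJ/mol.
Low-spin: t2g^4 e_g^0, orbital CFSE = -1.6Δₒ = -288 kJ/mol; plus 1 excess pair × P = +347 kJ/mol; total 59 kJ/mol.
Thus E(LS) − E(HS) = 167 kJ/mol.

167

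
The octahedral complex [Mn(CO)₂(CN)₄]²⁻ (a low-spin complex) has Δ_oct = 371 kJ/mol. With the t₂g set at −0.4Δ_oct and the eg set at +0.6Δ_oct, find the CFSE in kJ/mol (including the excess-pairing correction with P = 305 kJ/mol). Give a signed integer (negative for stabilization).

Ligand charges: 2×(+0) from CO and 4×(-1) from CN⁻ sum to -4; with overall charge -2, Mn is +2.
Mn is in group 7, so Mn²⁺ is d⁵ (7 − 2 = 5).
Electron filling gives t₂g⁵ eg⁰.
Orbital CFSE = 5(-0.4) + 0(0.6) = -2.0Δ_oct = -2.0 × 371 = -742 kJ/mol.
Relative to high-spin t₂g³ eg² (0 paired), the low-spin configuration has 2 additional pairs, contributing +2 × 305 = +610 kJ/mol.
Combining: -742 + 610 = -132 kJ/mol.

-132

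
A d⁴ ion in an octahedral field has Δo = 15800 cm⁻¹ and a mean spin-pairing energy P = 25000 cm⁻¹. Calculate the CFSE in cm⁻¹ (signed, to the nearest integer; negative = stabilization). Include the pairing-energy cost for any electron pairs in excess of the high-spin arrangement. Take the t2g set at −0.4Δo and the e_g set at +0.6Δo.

-9480

With Δo < P the complex is high-spin.
That gives t2g^3 e_g^1.
Orbital CFSE = -0.6Δo = -0.6 × 15800 = -9480 cm⁻¹.
High-spin has no excess pairs, so no pairing correction applies.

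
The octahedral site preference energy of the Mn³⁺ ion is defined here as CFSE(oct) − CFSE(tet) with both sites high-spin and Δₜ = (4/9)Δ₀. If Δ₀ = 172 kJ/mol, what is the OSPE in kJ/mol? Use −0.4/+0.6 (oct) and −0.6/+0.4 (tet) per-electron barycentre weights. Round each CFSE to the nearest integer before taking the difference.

Mn is in group 7, so Mn³⁺ is d⁴ (7 − 3 = 4).
Octahedral high-spin t₂g³ eg¹: CFSE = -0.6 × 172 = -103 kJ/mol.
Tetrahedral e² t₂² gives -0.4Δₜ = -0.4 × (4/9) × 172 = -31 kJ/mol.
Subtracting, OSPE = -103 − (-31) = -72 kJ/mol.

-72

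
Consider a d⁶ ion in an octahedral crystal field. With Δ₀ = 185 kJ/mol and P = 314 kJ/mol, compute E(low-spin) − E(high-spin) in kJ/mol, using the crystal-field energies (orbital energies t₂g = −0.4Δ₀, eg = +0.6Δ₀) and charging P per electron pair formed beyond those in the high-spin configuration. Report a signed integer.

High-spin: t₂g⁴ eg², CFSE = -0.4Δ₀ = -74 kJ/mol.
Low-spin t₂g⁶ eg⁰ gives -2.4Δ₀ = -444 kJ/mol, but forming 2 extra pairs costs 2P = 628 kJ/mol, so E(LS) = -444 + 628 = 184 kJ/mol.
Thus E(LS) − E(HS) = 258 kJ/mol.

258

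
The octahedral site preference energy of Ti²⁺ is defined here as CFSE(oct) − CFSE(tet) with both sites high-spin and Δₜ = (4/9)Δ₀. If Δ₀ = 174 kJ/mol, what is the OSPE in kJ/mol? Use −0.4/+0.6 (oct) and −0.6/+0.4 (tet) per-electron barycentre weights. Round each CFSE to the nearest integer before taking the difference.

-46

Group 4 minus oxidation state +2 gives a d² configuration for Ti²⁺.
Octahedral high-spin t2g^2 e_g^0: CFSE = -0.8 × 174 = -139 kJ/mol.
In a tetrahedral site the filling is e^2 t2^0: CFSE(tet) = -1.2Δₜ = -1.2 × (4/9)(174) = -93 kJ/mol.
OSPE = -139 − (-93) = -46 kJ/mol.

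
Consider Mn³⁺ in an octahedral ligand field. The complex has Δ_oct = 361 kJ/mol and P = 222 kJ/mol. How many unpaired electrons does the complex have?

2

Mn is in group 7, so Mn³⁺ is d⁴ (7 − 3 = 4).
With Δ_oct > P the complex is low-spin.
Filling d⁴ accordingly: t₂g⁴ eg⁰.
Unpaired electrons: 2.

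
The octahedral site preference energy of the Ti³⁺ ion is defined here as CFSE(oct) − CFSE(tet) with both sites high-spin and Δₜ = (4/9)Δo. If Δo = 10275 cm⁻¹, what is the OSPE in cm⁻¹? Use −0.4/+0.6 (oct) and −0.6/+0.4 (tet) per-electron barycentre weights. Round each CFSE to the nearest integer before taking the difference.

Ti is in group 4, so Ti³⁺ is d¹ (4 − 3 = 1).
Octahedral (high-spin): t2g^1 e_g^0, CFSE = 1(−0.4) + 0(+0.6) = -0.4Δo = -0.4 × 10275 = -4110 cm⁻¹.
In a tetrahedral site the filling is e^1 t2^0: CFSE(tet) = -0.6Δₜ = -0.6 × (4/9)(10275) = -2740 cm⁻¹.
OSPE = CFSE(oct) − CFSE(tet) = -4110 − (-2740) = -1370 cm⁻¹.

-1370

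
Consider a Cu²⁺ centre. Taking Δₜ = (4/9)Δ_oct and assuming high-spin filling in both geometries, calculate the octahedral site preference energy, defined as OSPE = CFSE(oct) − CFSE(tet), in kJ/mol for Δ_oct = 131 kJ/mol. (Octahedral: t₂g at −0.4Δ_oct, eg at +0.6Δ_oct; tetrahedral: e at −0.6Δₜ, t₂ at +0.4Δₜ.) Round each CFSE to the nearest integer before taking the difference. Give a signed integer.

Cu sits in group 11; removing 2 electrons leaves Cu²⁺ with 11 − 2 = 9 d electrons.
In an octahedral site d⁹ (HS) is t₂g⁶ eg³, giving CFSE(oct) = -0.6Δ_oct = -79 kJ/mol.
In a tetrahedral site the filling is e⁴ t₂⁵: CFSE(tet) = -0.4Δₜ = -0.4 × (4/9)(131) = -23 kJ/mol.
Subtracting, OSPE = -79 − (-23) = -56 kJ/mol.

-56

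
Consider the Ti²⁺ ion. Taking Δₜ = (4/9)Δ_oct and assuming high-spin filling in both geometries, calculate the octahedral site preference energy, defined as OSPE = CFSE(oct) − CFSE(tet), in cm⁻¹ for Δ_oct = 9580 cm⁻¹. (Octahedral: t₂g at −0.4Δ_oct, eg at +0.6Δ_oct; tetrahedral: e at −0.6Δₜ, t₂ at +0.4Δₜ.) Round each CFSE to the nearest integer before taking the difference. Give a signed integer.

Ti is in group 4, so Ti²⁺ is d² (4 − 2 = 2).
In an octahedral site d² (HS) is t₂g² eg⁰, giving CFSE(oct) = -0.8Δ_oct = -7664 cm⁻¹.
In a tetrahedral site the filling is e² t₂⁰: CFSE(tet) = -1.2Δₜ = -1.2 × (4/9)(9580) = -5109 cm⁻¹.
Subtracting, OSPE = -7664 − (-5109) = -2555 cm⁻¹.

-2555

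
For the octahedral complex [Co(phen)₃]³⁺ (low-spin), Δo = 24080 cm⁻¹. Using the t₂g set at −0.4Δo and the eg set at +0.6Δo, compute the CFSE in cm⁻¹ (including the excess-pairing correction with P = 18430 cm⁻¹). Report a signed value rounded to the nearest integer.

-20932

phen is neutral, so the +3 overall charge sits on Co: oxidation state +3.
Co³⁺: group 9, so d-count = 9 − 3 = 6.
Configuration: t₂g⁶ eg⁰.
CFSE(orbital) = 6×(-0.4Δo) + 0×(0.6Δo) = -2.4Δo; with Δo = 24080 cm⁻¹ that is -57792 cm⁻¹.
Relative to high-spin t₂g⁴ eg² (1 paired), the low-spin configuration has 2 additional pairs, contributing +2 × 18430 = +36860 cm⁻¹.
Overall CFSE = -57792 + 36860 = -20932 cm⁻¹.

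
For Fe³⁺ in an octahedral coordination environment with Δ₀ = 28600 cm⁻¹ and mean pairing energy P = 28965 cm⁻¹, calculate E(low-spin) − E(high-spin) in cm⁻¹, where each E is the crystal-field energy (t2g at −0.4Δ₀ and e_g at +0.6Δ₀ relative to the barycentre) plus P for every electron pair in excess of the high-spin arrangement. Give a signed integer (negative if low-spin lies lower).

730

Fe³⁺: group 8, so d-count = 8 − 3 = 5.
In the high-spin limit (t2g^3 e_g^2) the orbital term is 0.0Δ₀ = 0 cm⁻¹, with no excess pairing.
For low-spin the configuration is t2g^5 e_g^0: orbital energy -2.0 × 28600 = -57200 cm⁻¹, and 2 additional pairs relative to high-spin add 57930 cm⁻¹, giving 730 cm⁻¹.
Thus E(LS) − E(HS) = 730 cm⁻¹.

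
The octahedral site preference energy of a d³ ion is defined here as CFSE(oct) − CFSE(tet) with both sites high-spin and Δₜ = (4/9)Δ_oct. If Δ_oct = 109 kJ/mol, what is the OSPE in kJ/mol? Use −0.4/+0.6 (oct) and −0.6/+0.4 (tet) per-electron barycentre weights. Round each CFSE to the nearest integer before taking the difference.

Octahedral (high-spin): t₂g³ eg⁰, CFSE = 3(−0.4) + 0(+0.6) = -1.2Δ_oct = -1.2 × 109 = -131 kJ/mol.
In a tetrahedral site the filling is e² t₂¹: CFSE(tet) = -0.8Δₜ = -0.8 × (4/9)(109) = -39 kJ/mol.
OSPE = -131 − (-39) = -92 kJ/mol.

-92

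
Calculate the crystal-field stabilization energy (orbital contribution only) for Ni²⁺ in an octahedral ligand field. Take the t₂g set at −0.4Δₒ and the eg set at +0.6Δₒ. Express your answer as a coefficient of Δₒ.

-1.2 Δₒ

Ni²⁺: group 10, so d-count = 10 − 2 = 8.
For octahedral d⁸ the high- and low-spin configurations coincide.
Configuration: t₂g⁶ eg².
CFSE = 6(-0.4Δₒ) + 2(0.6Δₒ) = -2.4Δₒ + 1.2Δₒ = -1.2Δₒ.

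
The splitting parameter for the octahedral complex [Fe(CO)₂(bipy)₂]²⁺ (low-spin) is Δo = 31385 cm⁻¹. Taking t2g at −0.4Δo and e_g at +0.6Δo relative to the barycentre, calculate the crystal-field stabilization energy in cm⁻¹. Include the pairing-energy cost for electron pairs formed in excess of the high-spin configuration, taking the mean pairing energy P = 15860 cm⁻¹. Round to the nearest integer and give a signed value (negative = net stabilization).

Ligand charges: 2×(+0) from CO and 2×(+0) from bipy sum to +0; with overall charge +2, Fe is +2.
Fe is in group 8, so Fe²⁺ is d⁶ (8 − 2 = 6).
Electron filling gives t2g^6 e_g^0.
The orbital stabilization is -2.4Δo = -2.4 × 31385 = -75324 cm⁻¹.
Relative to high-spin t2g^4 e_g^2 (1 paired), the low-spin configuration has 2 additional pairs, contributing +2 × 15860 = +31720 cm⁻¹.
Net CFSE = -75324 + 31720 = -43604 cm⁻¹.

-43604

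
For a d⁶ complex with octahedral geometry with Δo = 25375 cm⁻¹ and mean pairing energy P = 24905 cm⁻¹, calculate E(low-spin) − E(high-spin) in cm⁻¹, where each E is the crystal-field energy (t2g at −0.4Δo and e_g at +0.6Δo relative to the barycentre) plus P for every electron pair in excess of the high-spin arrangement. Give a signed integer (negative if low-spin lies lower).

High-spin: t2g^4 e_g^2, CFSE = -0.4Δo = -10150 cm⁻¹.
Low-spin t2g^6 e_g^0 gives -2.4Δo = -60900 cm⁻¹, but forming 2 extra pairs costs 2P = 49810 cm⁻¹, so E(LS) = -60900 + 49810 = -11090 cm⁻¹.
The difference is -11090 − (-10150) = -940 cm⁻¹, so low-spin lies lower.

-940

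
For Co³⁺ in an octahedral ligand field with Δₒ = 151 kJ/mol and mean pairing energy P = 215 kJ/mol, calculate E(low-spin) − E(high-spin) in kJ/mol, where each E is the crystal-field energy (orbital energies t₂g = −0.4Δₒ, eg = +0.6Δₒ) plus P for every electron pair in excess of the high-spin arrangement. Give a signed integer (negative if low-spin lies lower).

128

Co is in group 9, so Co³⁺ is d⁶ (9 − 3 = 6).
High-spin: t₂g⁴ eg², CFSE = -0.4Δₒ = -60 kJ/mol.
Low-spin t₂g⁶ eg⁰ gives -2.4Δₒ = -362 kJ/mol, but forming 2 extra pairs costs 2P = 430 kJ/mol, so E(LS) = -362 + 430 = 68 kJ/mol.
The difference is 68 − (-60) = 128 kJ/mol, so high-spin lies lower.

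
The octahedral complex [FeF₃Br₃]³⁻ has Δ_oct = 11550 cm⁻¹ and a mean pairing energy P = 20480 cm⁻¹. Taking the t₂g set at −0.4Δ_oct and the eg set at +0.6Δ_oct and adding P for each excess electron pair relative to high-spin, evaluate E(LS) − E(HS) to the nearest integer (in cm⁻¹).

Ligand charges: 3×(-1) from F⁻ and 3×(-1) from Br⁻ sum to -6; with overall charge -3, Fe is +3.
Fe sits in group 8; removing 3 electrons leaves Fe³⁺ with 8 − 3 = 5 d electrons.
In the high-spin limit (t₂g³ eg²) the orbital term is 0.0Δ_oct = 0 cm⁻¹, with no excess pairing.
For low-spin the configuration is t₂g⁵ eg⁰: orbital energy -2.0 × 11550 = -23100 cm⁻¹, and 2 additional pairs relative to high-spin add 40960 cm⁻¹, giving 17860 cm⁻¹.
The difference is 17860 − (0) = 17860 cm⁻¹, so high-spin lies lower.

17860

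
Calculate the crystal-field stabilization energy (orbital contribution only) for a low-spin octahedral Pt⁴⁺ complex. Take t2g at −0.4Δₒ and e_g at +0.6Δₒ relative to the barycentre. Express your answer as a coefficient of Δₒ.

Pt sits in group 10; removing 4 electrons leaves Pt⁴⁺ with 10 − 4 = 6 d electrons.
Configuration: t2g^6 e_g^0.
CFSE = 6(-0.4Δₒ) + 0(0.6Δₒ) = -2.4Δₒ + 0.0Δₒ = -2.4Δₒ.

-2.4 Δₒ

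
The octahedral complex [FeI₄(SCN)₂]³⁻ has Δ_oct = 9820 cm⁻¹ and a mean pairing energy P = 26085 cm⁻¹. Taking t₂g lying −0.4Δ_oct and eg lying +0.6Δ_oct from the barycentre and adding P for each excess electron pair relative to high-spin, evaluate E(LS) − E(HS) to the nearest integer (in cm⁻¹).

32530

Ligand charges: 4×(-1) from I⁻ and 2×(-1) from SCN⁻ sum to -6; with overall charge -3, Fe is +3.
Fe sits in group 8; removing 3 electrons leaves Fe³⁺ with 8 − 3 = 5 d electrons.
In the high-spin limit (t₂g³ eg²) the orbital term is 0.0Δ_oct = 0 cm⁻¹, with no excess pairing.
For low-spin the configuration is t₂g⁵ eg⁰: orbital energy -2.0 × 9820 = -19640 cm⁻¹, and 2 additional pairs relative to high-spin add 52170 cm⁻¹, giving 32530 cm⁻¹.
E(LS) − E(HS) = 32530 − (0) = 32530 cm⁻¹.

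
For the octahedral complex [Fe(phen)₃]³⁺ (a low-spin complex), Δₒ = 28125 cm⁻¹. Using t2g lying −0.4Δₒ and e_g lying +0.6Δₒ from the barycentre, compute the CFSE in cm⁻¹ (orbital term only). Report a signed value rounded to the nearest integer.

-56250

phen is neutral, so the +3 overall charge sits on Fe: oxidation state +3.
Group 8 minus oxidation state +3 gives a d⁵ configuration for Fe³⁺.
Electron filling gives t2g^5 e_g^0.
The orbital stabilization is -2.0Δₒ = -2.0 × 28125 = -56250 cm⁻¹.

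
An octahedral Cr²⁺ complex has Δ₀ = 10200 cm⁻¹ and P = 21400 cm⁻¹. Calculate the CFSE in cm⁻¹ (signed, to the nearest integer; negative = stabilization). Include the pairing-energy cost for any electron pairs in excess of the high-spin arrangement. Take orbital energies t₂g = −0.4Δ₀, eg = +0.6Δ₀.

Cr²⁺: group 6, so d-count = 6 − 2 = 4.
Since Δ₀ = 10200 cm⁻¹ < P = 21400 cm⁻¹, the complex adopts the high-spin configuration.
Configuration: t₂g³ eg¹.
Orbital CFSE = -0.6Δ₀ = -0.6 × 10200 = -6120 cm⁻¹.
High-spin has no excess pairs, so no pairing correction applies.

-6120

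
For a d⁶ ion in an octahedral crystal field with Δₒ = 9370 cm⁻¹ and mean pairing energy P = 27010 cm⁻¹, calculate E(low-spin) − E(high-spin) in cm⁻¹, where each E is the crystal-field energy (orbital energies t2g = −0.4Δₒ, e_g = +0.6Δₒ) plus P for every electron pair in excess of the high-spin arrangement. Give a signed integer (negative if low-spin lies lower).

35280

High-spin d⁶ fills as t2g^4 e_g^2 with CFSE 4(−0.4) + 2(+0.6) = -0.4Δₒ = -3748 cm⁻¹.
For low-spin the configuration is t2g^6 e_g^0: orbital energy -2.4 × 9370 = -22488 cm⁻¹, and 2 additional pairs relative to high-spin add 54020 cm⁻¹, giving 31532 cm⁻¹.
The difference is 31532 − (-3748) = 35280 cm⁻¹, so high-spin lies lower.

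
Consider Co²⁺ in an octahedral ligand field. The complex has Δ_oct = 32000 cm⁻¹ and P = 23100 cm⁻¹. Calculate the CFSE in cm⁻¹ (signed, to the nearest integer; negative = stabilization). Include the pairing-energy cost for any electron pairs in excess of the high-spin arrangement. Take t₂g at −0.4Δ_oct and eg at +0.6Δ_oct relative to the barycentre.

Co is in group 9, so Co²⁺ is d⁷ (9 − 2 = 7).
Since Δ_oct = 32000 cm⁻¹ > P = 23100 cm⁻¹, the complex adopts the low-spin configuration.
Filling d⁷ accordingly: t₂g⁶ eg¹.
Orbital CFSE = -1.8Δ_oct = -1.8 × 32000 = -57600 cm⁻¹.
Excess pairs vs high-spin: 3 − 2 = 1; pairing cost = +23100 cm⁻¹.
Net CFSE = -57600 + 23100 = -34500 cm⁻¹.

-34500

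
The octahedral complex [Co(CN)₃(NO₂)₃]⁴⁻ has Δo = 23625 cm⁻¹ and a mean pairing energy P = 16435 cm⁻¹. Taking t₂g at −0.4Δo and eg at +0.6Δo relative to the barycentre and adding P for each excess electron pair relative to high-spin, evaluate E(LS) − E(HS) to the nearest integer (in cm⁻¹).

Ligand charges: 3×(-1) from CN⁻ and 3×(-1) from NO₂⁻ sum to -6; with overall charge -4, Co is +2.
Co is in group 9, so Co²⁺ is d⁷ (9 − 2 = 7).
High-spin: t₂g⁵ eg², CFSE = -0.8Δo = -18900 cm⁻¹.
For low-spin the configuration is t₂g⁶ eg¹: orbital energy -1.8 × 23625 = -42525 cm⁻¹, and 1 additional pair relative to high-spin adds 16435 cm⁻¹, giving -26090 cm⁻¹.
Thus E(LS) − E(HS) = -7190 cm⁻¹.

-7190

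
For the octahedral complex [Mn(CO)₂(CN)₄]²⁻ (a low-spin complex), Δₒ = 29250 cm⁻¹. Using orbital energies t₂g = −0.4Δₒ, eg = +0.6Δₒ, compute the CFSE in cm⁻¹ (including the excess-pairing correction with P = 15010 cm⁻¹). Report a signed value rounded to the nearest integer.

Ligand charges: 2×(+0) from CO and 4×(-1) from CN⁻ sum to -4; with overall charge -2, Mn is +2.
Mn²⁺: group 7, so d-count = 7 − 2 = 5.
The d⁵ electrons fill as t₂g⁵ eg⁰.
Orbital CFSE = 5(-0.4) + 0(0.6) = -2.0Δₒ = -2.0 × 29250 = -58500 cm⁻¹.
High-spin d⁵ would be t₂g³ eg² with 0 pairs; low-spin has 2, so 2 excess pairs cost +2P = +30020 cm⁻¹.
Combining: -58500 + 30020 = -28480 cm⁻¹.

-28480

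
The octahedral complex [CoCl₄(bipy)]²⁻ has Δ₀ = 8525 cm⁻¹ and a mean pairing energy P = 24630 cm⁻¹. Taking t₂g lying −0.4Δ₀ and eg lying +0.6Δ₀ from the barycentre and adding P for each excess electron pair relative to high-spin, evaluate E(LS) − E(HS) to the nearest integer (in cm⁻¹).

16105

Ligand charges: 4×(-1) from Cl⁻ and 1×(+0) from bipy sum to -4; with overall charge -2, Co is +2.
Co sits in group 9; removing 2 electrons leaves Co²⁺ with 9 − 2 = 7 d electrons.
In the high-spin limit (t₂g⁵ eg²) the orbital term is -0.8Δ₀ = -6820 cm⁻¹, with no excess pairing.
Low-spin: t₂g⁶ eg¹, orbital CFSE = -1.8Δ₀ = -15345 cm⁻¹; plus 1 excess pair × P = +24630 cm⁻¹; total 9285 cm⁻¹.
Thus E(LS) − E(HS) = 16105 cm⁻¹.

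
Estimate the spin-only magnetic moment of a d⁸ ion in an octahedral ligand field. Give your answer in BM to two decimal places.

Configuration: t₂g⁶ eg² → 2 unpaired electrons.
μ(spin-only) = √[2(2+2)] = √8 ≈ 2.83 BM.

2.83 BM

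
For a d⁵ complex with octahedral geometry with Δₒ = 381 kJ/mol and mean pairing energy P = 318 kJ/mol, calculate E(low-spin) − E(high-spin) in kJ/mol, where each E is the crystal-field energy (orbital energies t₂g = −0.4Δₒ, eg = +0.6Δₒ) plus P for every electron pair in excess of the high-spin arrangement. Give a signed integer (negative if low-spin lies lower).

High-spin: t₂g³ eg², CFSE = 0.0Δₒ = 0 kJ/mol.
For low-spin the configuration is t₂g⁵ eg⁰: orbital energy -2.0 × 381 = -762 kJ/mol, and 2 additional pairs relative to high-spin add 636 kJ/mol, giving -126 kJ/mol.
The difference is -126 − (0) = -126 kJ/mol, so low-spin lies lower.

-126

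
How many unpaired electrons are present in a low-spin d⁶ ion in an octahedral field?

0

Configuration: t2g^6 e_g^0, giving 0 unpaired electrons.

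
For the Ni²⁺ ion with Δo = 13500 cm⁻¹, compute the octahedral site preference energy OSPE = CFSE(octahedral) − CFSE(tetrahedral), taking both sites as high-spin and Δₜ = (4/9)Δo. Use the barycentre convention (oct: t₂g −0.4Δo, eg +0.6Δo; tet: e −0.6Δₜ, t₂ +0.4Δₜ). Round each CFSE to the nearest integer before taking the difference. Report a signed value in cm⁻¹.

-11400

Group 10 minus oxidation state +2 gives a d⁸ configuration for Ni²⁺.
Octahedral high-spin t₂g⁶ eg²: CFSE = -1.2 × 13500 = -16200 cm⁻¹.
Tetrahedral e⁴ t₂⁴ gives -0.8Δₜ = -0.8 × (4/9) × 13500 = -4800 cm⁻¹.
OSPE = CFSE(oct) − CFSE(tet) = -16200 − (-4800) = -11400 cm⁻¹.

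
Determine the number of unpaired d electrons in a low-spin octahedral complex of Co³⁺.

Co³⁺: group 9, so d-count = 9 − 3 = 6.
Configuration: t2g^6 e_g^0, giving 0 unpaired electrons.

0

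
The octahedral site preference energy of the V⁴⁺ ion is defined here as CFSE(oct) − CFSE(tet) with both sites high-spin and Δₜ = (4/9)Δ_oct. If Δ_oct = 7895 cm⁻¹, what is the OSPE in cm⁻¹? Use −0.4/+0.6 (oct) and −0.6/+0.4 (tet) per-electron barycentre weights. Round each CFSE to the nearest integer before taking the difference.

-1053

Group 5 minus oxidation state +4 gives a d¹ configuration for V⁴⁺.
In an octahedral site d¹ (HS) is t2g^1 e_g^0, giving CFSE(oct) = -0.4Δ_oct = -3158 cm⁻¹.
In a tetrahedral site the filling is e^1 t2^0: CFSE(tet) = -0.6Δₜ = -0.6 × (4/9)(7895) = -2105 cm⁻¹.
OSPE = CFSE(oct) − CFSE(tet) = -3158 − (-2105) = -1053 cm⁻¹.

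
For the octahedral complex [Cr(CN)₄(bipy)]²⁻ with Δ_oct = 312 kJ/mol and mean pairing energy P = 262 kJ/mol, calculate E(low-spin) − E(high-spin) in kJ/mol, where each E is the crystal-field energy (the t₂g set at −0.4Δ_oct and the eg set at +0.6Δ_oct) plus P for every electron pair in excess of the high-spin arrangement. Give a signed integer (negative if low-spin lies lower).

-50

Ligand charges: 4×(-1) from CN⁻ and 1×(+0) from bipy sum to -4; with overall charge -2, Cr is +2.
Cr²⁺: group 6, so d-count = 6 − 2 = 4.
High-spin d⁴ fills as t₂g³ eg¹ with CFSE 3(−0.4) + 1(+0.6) = -0.6Δ_oct = -187 kJ/mol.
For low-spin the configuration is t₂g⁴ eg⁰: orbital energy -1.6 × 312 = -499 kJ/mol, and 1 additional pair relative to high-spin adds 262 kJ/mol, giving -237 kJ/mol.
E(LS) − E(HS) = -237 − (-187) = -50 kJ/mol.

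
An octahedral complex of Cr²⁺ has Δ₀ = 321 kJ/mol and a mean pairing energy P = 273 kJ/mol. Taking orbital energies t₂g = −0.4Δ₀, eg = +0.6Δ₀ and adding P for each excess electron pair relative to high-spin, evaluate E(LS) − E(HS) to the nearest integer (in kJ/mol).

Cr²⁺: group 6, so d-count = 6 − 2 = 4.
In the high-spin limit (t₂g³ eg¹) the orbital term is -0.6Δ₀ = -193 kJ/mol, with no excess pairing.
For low-spin the configuration is t₂g⁴ eg⁰: orbital energy -1.6 × 321 = -514 kJ/mol, and 1 additional pair relative to high-spin adds 273 kJ/mol, giving -241 kJ/mol.
The difference is -241 − (-193) = -48 kJ/mol, so low-spin lies lower.

-48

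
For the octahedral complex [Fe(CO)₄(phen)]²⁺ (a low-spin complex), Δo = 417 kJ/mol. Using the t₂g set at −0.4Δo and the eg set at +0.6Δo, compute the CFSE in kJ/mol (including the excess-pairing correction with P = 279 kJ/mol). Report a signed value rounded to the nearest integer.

Ligand charges: 4×(+0) from CO and 1×(+0) from phen sum to +0; with overall charge +2, Fe is +2.
Fe is in group 8, so Fe²⁺ is d⁶ (8 − 2 = 6).
The d⁶ electrons fill as t₂g⁶ eg⁰.
CFSE(orbital) = 6×(-0.4Δo) + 0×(0.6Δo) = -2.4Δo; with Δo = 417 kJ/mol that is -1001 kJ/mol.
High-spin d⁶ would be t₂g⁴ eg² with 1 pair; low-spin has 3, so 2 excess pairs cost +2P = +558 kJ/mol.
Overall CFSE = -1001 + 558 = -443 kJ/mol.

-443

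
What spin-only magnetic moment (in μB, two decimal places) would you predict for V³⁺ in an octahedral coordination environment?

2.83 μB

V sits in group 5; removing 3 electrons leaves V³⁺ with 5 − 3 = 2 d electrons.
For octahedral d² the high- and low-spin configurations coincide.
Configuration: t2g^2 e_g^0 → 2 unpaired electrons.
μ(spin-only) = √[2(2+2)] = √8 ≈ 2.83 μB.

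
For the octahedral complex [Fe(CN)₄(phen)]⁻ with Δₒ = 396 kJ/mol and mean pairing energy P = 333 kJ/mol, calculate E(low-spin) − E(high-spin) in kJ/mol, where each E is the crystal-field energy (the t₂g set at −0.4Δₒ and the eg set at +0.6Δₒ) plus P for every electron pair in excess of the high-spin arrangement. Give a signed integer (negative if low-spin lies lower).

Ligand charges: 4×(-1) from CN⁻ and 1×(+0) from phen sum to -4; with overall charge -1, Fe is +3.
Group 8 minus oxidation state +3 gives a d⁵ configuration for Fe³⁺.
In the high-spin limit (t₂g³ eg²) the orbital term is 0.0Δₒ = 0 kJ/mol, with no excess pairing.
Low-spin t₂g⁵ eg⁰ gives -2.0Δₒ = -792 kJ/mol, but forming 2 extra pairs costs 2P = 666 kJ/mol, so E(LS) = -792 + 666 = -126 kJ/mol.
Thus E(LS) − E(HS) = -126 kJ/mol.

-126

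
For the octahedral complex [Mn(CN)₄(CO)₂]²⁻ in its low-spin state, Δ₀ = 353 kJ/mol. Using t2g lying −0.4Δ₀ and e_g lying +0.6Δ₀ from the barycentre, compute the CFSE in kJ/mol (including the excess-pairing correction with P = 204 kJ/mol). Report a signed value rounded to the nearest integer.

Ligand charges: 4×(-1) from CN⁻ and 2×(+0) from CO sum to -4; with overall charge -2, Mn is +2.
Mn is in group 7, so Mn²⁺ is d⁵ (7 − 2 = 5).
Electron filling gives t2g^5 e_g^0.
CFSE(orbital) = 5×(-0.4Δ₀) + 0×(0.6Δ₀) = -2.0Δ₀; with Δ₀ = 353 kJ/mol that is -706 kJ/mol.
Pairing penalty: 2 pairs vs 0 in the high-spin reference → 2 extra × P = 408 kJ/mol.
Net CFSE = -706 + 408 = -298 kJ/mol.

-298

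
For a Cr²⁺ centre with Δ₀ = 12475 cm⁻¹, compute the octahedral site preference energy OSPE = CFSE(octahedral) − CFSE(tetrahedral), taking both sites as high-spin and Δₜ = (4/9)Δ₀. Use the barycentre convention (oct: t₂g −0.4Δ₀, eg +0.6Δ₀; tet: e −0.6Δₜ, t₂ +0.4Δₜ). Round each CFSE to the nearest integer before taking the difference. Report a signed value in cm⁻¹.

Cr²⁺: group 6, so d-count = 6 − 2 = 4.
In an octahedral site d⁴ (HS) is t₂g³ eg¹, giving CFSE(oct) = -0.6Δ₀ = -7485 cm⁻¹.
In a tetrahedral site the filling is e² t₂²: CFSE(tet) = -0.4Δₜ = -0.4 × (4/9)(12475) = -2218 cm⁻¹.
OSPE = -7485 − (-2218) = -5267 cm⁻¹.

-5267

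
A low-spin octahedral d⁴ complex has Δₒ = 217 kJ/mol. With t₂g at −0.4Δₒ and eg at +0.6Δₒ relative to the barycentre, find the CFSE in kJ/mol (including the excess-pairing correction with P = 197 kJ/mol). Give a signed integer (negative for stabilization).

-150

Configuration: t₂g⁴ eg⁰.
CFSE(orbital) = 4×(-0.4Δₒ) + 0×(0.6Δₒ) = -1.6Δₒ; with Δₒ = 217 kJ/mol that is -347 kJ/mol.
High-spin d⁴ would be t₂g³ eg¹ with 0 pairs; low-spin has 1, so 1 excess pair costs +1P = +197 kJ/mol.
Overall CFSE = -347 + 197 = -150 kJ/mol.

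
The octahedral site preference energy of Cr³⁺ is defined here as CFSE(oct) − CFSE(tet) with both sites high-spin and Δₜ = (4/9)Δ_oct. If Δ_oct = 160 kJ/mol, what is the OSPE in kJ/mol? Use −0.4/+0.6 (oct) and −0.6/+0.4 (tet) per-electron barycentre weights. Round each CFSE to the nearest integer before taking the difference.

-135

Cr is in group 6, so Cr³⁺ is d³ (6 − 3 = 3).
Octahedral high-spin t2g^3 e_g^0: CFSE = -1.2 × 160 = -192 kJ/mol.
Tetrahedral: e^2 t2^1, CFSE = 2(−0.6) + 1(+0.4) = -0.8Δₜ = -0.8 × (4/9) × 160 = -57 kJ/mol.
OSPE = -192 − (-57) = -135 kJ/mol.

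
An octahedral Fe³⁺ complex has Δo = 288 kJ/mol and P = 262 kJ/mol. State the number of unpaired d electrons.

1

Group 8 minus oxidation state +3 gives a d⁵ configuration for Fe³⁺.
Here Δo > P (288 > 262), so the low-spin state is favoured.
Filling d⁵ accordingly: t₂g⁵ eg⁰.
Unpaired electrons: 1.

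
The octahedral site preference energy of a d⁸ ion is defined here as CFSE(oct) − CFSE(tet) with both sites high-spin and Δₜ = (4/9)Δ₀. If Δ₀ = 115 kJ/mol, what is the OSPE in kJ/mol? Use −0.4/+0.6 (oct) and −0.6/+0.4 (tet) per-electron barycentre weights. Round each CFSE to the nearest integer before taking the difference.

Octahedral (high-spin): t₂g⁶ eg², CFSE = 6(−0.4) + 2(+0.6) = -1.2Δ₀ = -1.2 × 115 = -138 kJ/mol.
In a tetrahedral site the filling is e⁴ t₂⁴: CFSE(tet) = -0.8Δₜ = -0.8 × (4/9)(115) = -41 kJ/mol.
OSPE = CFSE(oct) − CFSE(tet) = -138 − (-41) = -97 kJ/mol.

-97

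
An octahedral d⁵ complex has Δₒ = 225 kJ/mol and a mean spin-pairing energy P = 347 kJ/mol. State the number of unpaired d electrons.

5

Here Δₒ < P (225 < 347), so the high-spin state is favoured.
Filling d⁵ accordingly: t₂g³ eg².
Unpaired electrons: 5.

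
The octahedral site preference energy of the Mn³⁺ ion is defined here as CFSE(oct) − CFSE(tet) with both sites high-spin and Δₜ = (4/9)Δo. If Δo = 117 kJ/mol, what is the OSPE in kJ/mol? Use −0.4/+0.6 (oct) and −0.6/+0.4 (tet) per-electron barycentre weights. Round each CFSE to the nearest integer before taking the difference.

-49

Mn sits in group 7; removing 3 electrons leaves Mn³⁺ with 7 − 3 = 4 d electrons.
Octahedral high-spin t2g^3 e_g^1: CFSE = -0.6 × 117 = -70 kJ/mol.
Tetrahedral: e^2 t2^2, CFSE = 2(−0.6) + 2(+0.4) = -0.4Δₜ = -0.4 × (4/9) × 117 = -21 kJ/mol.
Subtracting, OSPE = -70 − (-21) = -49 kJ/mol.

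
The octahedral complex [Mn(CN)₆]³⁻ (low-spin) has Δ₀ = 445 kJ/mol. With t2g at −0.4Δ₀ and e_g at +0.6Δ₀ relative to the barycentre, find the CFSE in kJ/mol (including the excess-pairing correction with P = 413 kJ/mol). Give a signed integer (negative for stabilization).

-299

Each CN⁻ contributes -1; 6 × (-1) = -6. With overall charge -3, Mn is in the +3 oxidation state.
Mn is in group 7, so Mn³⁺ is d⁴ (7 − 3 = 4).
The d⁴ electrons fill as t2g^4 e_g^0.
CFSE(orbital) = 4×(-0.4Δ₀) + 0×(0.6Δ₀) = -1.6Δ₀; with Δ₀ = 445 kJ/mol that is -712 kJ/mol.
Pairing penalty: 1 pair vs 0 in the high-spin reference → 1 extra × P = 413 kJ/mol.
Net CFSE = -712 + 413 = -299 kJ/mol.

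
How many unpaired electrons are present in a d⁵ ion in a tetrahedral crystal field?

With tetrahedral geometry the complex is necessarily high-spin.
Configuration: e² t₂³, giving 5 unpaired electrons.

5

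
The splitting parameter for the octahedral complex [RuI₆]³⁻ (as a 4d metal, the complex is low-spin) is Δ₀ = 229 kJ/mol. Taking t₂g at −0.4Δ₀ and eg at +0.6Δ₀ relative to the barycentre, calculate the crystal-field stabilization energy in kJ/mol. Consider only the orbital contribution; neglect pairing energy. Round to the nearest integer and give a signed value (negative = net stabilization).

-458

Each I⁻ contributes -1; 6 × (-1) = -6. With overall charge -3, Ru is in the +3 oxidation state.
Ru sits in group 8; removing 3 electrons leaves Ru³⁺ with 8 − 3 = 5 d electrons.
Electron filling gives t₂g⁵ eg⁰.
Orbital CFSE = 5(-0.4) + 0(0.6) = -2.0Δ₀ = -2.0 × 229 = -458 kJ/mol.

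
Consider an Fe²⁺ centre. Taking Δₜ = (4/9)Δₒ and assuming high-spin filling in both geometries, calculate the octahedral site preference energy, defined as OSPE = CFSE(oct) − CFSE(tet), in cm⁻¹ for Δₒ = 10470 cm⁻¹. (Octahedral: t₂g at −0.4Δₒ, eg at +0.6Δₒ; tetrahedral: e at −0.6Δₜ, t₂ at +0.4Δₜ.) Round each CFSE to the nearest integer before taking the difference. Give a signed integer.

Fe²⁺: group 8, so d-count = 8 − 2 = 6.
Octahedral high-spin t₂g⁴ eg²: CFSE = -0.4 × 10470 = -4188 cm⁻¹.
Tetrahedral e³ t₂³ gives -0.6Δₜ = -0.6 × (4/9) × 10470 = -2792 cm⁻¹.
OSPE = -4188 − (-2792) = -1396 cm⁻¹.

-1396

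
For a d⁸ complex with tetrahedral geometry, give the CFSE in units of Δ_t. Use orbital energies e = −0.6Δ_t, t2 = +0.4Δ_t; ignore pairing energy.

-0.8 Δ_t

With tetrahedral geometry the complex is necessarily high-spin.
Configuration: e^4 t2^4.
CFSE = 4(-0.6Δ_t) + 4(0.4Δ_t) = -2.4Δ_t + 1.6Δ_t = -0.8Δ_t.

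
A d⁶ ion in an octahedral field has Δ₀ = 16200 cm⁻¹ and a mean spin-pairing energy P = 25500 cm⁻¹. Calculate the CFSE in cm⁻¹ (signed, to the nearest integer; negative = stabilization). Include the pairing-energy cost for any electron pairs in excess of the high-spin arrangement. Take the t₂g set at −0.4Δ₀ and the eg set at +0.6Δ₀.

With Δ₀ < P the complex is high-spin.
That gives t₂g⁴ eg².
Orbital CFSE = -0.4Δ₀ = -0.4 × 16200 = -6480 cm⁻¹.
High-spin has no excess pairs, so no pairing correction applies.

-6480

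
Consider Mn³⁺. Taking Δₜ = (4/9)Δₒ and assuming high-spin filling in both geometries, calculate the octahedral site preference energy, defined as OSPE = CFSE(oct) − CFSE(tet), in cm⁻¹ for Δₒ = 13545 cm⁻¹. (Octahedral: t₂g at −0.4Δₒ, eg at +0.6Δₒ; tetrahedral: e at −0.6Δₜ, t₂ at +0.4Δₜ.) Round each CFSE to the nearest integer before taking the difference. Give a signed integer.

-5719

Mn is in group 7, so Mn³⁺ is d⁴ (7 − 3 = 4).
In an octahedral site d⁴ (HS) is t2g^3 e_g^1, giving CFSE(oct) = -0.6Δₒ = -8127 cm⁻¹.
Tetrahedral: e^2 t2^2, CFSE = 2(−0.6) + 2(+0.4) = -0.4Δₜ = -0.4 × (4/9) × 13545 = -2408 cm⁻¹.
OSPE = CFSE(oct) − CFSE(tet) = -8127 − (-2408) = -5719 cm⁻¹.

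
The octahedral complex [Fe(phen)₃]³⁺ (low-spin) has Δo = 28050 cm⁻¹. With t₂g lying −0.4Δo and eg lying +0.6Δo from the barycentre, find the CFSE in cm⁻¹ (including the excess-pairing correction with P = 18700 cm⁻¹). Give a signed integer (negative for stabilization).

phen is neutral, so the +3 overall charge sits on Fe: oxidation state +3.
Group 8 minus oxidation state +3 gives a d⁵ configuration for Fe³⁺.
Electron filling gives t₂g⁵ eg⁰.
CFSE(orbital) = 5×(-0.4Δo) + 0×(0.6Δo) = -2.0Δo; with Δo = 28050 cm⁻¹ that is -56100 cm⁻¹.
Relative to high-spin t₂g³ eg² (0 paired), the low-spin configuration has 2 additional pairs, contributing +2 × 18700 = +37400 cm⁻¹.
Overall CFSE = -56100 + 37400 = -18700 cm⁻¹.

-18700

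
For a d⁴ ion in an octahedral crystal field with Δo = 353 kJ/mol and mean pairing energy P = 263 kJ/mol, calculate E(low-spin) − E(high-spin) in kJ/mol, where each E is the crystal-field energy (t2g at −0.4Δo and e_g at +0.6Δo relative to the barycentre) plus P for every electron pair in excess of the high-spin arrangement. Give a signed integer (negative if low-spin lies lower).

High-spin d⁴ fills as t2g^3 e_g^1 with CFSE 3(−0.4) + 1(+0.6) = -0.6Δo = -212 kJ/mol.
Low-spin: t2g^4 e_g^0, orbital CFSE = -1.6Δo = -565 kJ/mol; plus 1 excess pair × P = +263 kJ/mol; total -302 kJ/mol.
Thus E(LS) − E(HS) = -90 kJ/mol.

-90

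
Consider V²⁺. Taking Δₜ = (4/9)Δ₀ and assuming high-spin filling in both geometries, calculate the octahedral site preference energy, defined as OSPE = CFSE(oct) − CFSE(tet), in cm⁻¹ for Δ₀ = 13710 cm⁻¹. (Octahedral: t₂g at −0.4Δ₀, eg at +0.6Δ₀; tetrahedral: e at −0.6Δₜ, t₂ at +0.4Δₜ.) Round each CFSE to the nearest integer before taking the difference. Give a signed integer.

-11577

Group 5 minus oxidation state +2 gives a d³ configuration for V²⁺.
Octahedral high-spin t2g^3 e_g^0: CFSE = -1.2 × 13710 = -16452 cm⁻¹.
Tetrahedral e^2 t2^1 gives -0.8Δₜ = -0.8 × (4/9) × 13710 = -4875 cm⁻¹.
Subtracting, OSPE = -16452 − (-4875) = -11577 cm⁻¹.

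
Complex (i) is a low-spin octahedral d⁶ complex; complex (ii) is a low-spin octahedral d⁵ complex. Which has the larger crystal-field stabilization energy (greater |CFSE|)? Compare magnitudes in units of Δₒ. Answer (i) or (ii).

(i)

(i): t2g^6 e_g^0, CFSE = -2.4Δₒ.
(ii): t₂g⁵ eg⁰, CFSE = -2.0Δₒ.
So (i) has the larger |CFSE|.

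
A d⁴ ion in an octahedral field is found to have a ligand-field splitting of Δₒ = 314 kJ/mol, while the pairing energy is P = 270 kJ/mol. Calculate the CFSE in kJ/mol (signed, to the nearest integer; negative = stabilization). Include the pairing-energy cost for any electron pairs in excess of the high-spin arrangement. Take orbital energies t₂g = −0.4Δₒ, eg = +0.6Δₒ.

With Δₒ > P the complex is low-spin.
That gives t₂g⁴ eg⁰.
Orbital CFSE = -1.6Δₒ = -1.6 × 314 = -502 kJ/mol.
Excess pairs vs high-spin: 1 − 0 = 1; pairing cost = +270 kJ/mol.
Net CFSE = -502 + 270 = -232 kJ/mol.

-232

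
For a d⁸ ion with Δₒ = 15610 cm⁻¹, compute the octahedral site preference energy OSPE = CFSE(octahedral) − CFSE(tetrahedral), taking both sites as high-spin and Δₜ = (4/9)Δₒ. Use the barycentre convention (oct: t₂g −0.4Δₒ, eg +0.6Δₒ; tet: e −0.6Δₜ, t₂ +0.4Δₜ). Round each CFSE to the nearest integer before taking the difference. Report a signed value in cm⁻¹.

-13182

Octahedral (high-spin): t2g^6 e_g^2, CFSE = 6(−0.4) + 2(+0.6) = -1.2Δₒ = -1.2 × 15610 = -18732 cm⁻¹.
Tetrahedral: e^4 t2^4, CFSE = 4(−0.6) + 4(+0.4) = -0.8Δₜ = -0.8 × (4/9) × 15610 = -5550 cm⁻¹.
OSPE = -18732 − (-5550) = -13182 cm⁻¹.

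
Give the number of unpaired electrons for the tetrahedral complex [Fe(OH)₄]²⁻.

Each OH⁻ contributes -1; 4 × (-1) = -4. With overall charge -2, Fe is in the +2 oxidation state.
Fe is in group 8, so Fe²⁺ is d⁶ (8 − 2 = 6).
With tetrahedral geometry the complex is necessarily high-spin.
Configuration: e³ t₂³, giving 4 unpaired electrons.

4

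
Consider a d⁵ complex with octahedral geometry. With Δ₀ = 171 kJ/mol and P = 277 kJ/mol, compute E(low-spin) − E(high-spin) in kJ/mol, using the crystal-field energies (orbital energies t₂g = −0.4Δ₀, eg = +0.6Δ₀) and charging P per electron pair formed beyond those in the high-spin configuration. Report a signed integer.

High-spin d⁵ fills as t₂g³ eg² with CFSE 3(−0.4) + 2(+0.6) = 0.0Δ₀ = 0 kJ/mol.
Low-spin: t₂g⁵ eg⁰, orbital CFSE = -2.0Δ₀ = -342 kJ/mol; plus 2 excess pairs × P = +554 kJ/mol; total 212 kJ/mol.
The difference is 212 − (0) = 212 kJ/mol, so high-spin lies lower.

212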